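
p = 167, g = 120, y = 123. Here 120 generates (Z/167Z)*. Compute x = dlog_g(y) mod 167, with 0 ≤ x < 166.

31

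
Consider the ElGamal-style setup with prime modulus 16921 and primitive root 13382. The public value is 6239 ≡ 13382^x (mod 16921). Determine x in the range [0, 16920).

Baby-step giant-step with m = ceil(sqrt(16920)) = 131.
Baby table (13382^j mod 16921 for j=0..130):
  0:1  1:13382  2:2981  3:8945  4:2836  5:14470  6:10537  7:3441
  8:5421  9:3495  10:446  11:12180  12:9688  13:13035  14:12702  15:6719
  16:12385  17:11796  18:14984  19:2038  20:12785  21:639  22:5993  23:9707
  24:13478  25:1657  26:7464  27:15506  28:15990  29:12135  30:16654  31:14258
  32:16281  33:14467  34:4233  35:11419  36:12428  37:11908  38:7799  39:14411
  40:16286  41:13693  42:2217  43:5381  44:9687  45:16574  46:9721  47:14695
  48:9549  49:14247  50:4447  51:15518  52:7364  53:14065  54:5547  55:14448
  56:3790  57:5543  58:11683  59:8787  60:3605  61:339  62:1670  63:12220
  64:3496  65:13828  66:15161  67:1712  68:15871  69:10251  70:335  71:15826
  72:296  73:1558  74:2484  75:8044  76:10327  77:2107  78:5488  79:3276
  80:14042  81:2339  82:13569  83:1107  84:7999  85:372  86:3330  87:9067
  88:11024  89:5890  90:1962  91:11013  92:10977  93:3013  94:14144  95:13623
  96:13053  97:16684  98:9614  99:4185  100:12081  101:4708  102:5573  103:7039
  104:13612  105:1219  106:814  107:12745  108:6831  109:5200  110:7248  111:1564
  112:15092  113:9009  114:13234  115:2202  116:7703  117:15735  118:846  119:1023
  120:697  121:3783  122:13395  123:7737  124:13856  125:674  126:575  127:12516
  128:5054  129:16312  130:6284
Giant step factor: 13382^(-131) ≡ 13812 (mod 16921).
Scan 6239·13812^i mod 16921 for i = 0, 1, …:
  i=0: 6239   i=1: 11336   i=2: 2819   i=3: 807
  i=4: 12266   i=5: 4940   i=6: 5808   i=7: 14556
  i=8: 9071   i=9: 5568     …   i=40: 13834
  i=41: 3276
Match at i=41, j=79: x = 41·131 + 79 = 5450.

5450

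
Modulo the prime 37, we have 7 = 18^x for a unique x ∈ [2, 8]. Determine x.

4

Compute 18^2 mod 37 = 28, then multiply by 18 repeatedly:
  18^2=28  18^3=23  18^4=7
Found 7 at exponent 4.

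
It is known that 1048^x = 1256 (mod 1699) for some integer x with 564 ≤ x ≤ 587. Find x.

576

Compute 1048^564 mod 1699 = 4, then multiply by 1048 repeatedly:
  1048^564=4  1048^565=794  1048^566=1301  1048^567=850  1048^568=524
  1048^569=375  1048^570=531  1048^571=915  1048^572=684  1048^573=1553
  1048^574=1601  1048^575=935  1048^576=1256
Found 1256 at exponent 576.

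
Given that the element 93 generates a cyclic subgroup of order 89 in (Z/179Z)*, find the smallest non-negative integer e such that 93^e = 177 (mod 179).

11

Successive powers of 93 modulo 179:
  93^0=1  93^1=93  93^2=57  93^3=110  93^4=27  93^5=5
  93^6=107  93^7=106  93^8=13  93^9=135  93^10=25  93^11=177
So 93^11 ≡ 177 (mod 179), giving e = 11.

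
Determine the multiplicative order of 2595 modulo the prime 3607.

3606

The order of 2595 must divide p − 1 = 3606 = 2 · 3 · 601.
Divisors: 1, 2, 3, 6, 601, 1202, 1803, 3606.
Check each in increasing order: 2595^1 ≡ 2595;  2595^2 ≡ 3363;  2595^3 ≡ 1652;  2595^6 ≡ 2212;  2595^601 ≡ 1400;  2595^1202 ≡ 1399;  2595^1803 ≡ 3606;  2595^3606 ≡ 1.
Smallest exponent giving 1 is 3606.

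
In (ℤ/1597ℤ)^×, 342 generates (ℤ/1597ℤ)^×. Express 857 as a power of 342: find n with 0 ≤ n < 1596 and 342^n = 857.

Baby-step giant-step with m = ceil(sqrt(1596)) = 40.
Baby table (342^j mod 1597 for j=0..39):
  0:1  1:342  2:383  3:32  4:1362  5:1077  6:1024  7:465
  8:927  9:828  10:507  11:918  12:944  13:254  14:630  15:1462
  16:143  17:996  18:471  19:1382  20:1529  21:699  22:1105  23:1018
  24:10  25:226  26:636  27:320  28:844  29:1188  30:658  31:1456
  32:1285  33:295  34:279  35:1195  36:1455  37:943  38:1509  39:247
Giant step factor: 342^(-40) ≡ 153 (mod 1597).
Scan 857·153^i mod 1597 for i = 0, 1, …:
  i=0: 857   i=1: 167   i=2: 1596   i=3: 1444
  i=4: 546   i=5: 494   i=6: 523   i=7: 169
  i=8: 305   i=9: 352     …   i=20: 323
  i=21: 1509
Match at i=21, j=38: n = 21·40 + 38 = 878.

878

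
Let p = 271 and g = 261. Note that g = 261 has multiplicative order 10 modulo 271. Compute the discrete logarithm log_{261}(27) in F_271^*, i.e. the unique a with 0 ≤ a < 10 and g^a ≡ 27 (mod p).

Successive powers of 261 modulo 271:
  261^0=1  261^1=261  261^2=100  261^3=84  261^4=244  261^5=270
  261^6=10  261^7=171  261^8=187  261^9=27
So 261^9 ≡ 27 (mod 271), giving a = 9.

9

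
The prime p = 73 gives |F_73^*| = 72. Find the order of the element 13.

The order of 13 must divide p − 1 = 72 = 2^3 · 3^2.
Divisors: 1, 2, 3, 4, 6, 8, 9, 12, 18, 24, 36, 72.
Check each in increasing order: 13^1 ≡ 13;  13^2 ≡ 23;  13^3 ≡ 7;  13^4 ≡ 18;  13^6 ≡ 49;  13^8 ≡ 32;  13^9 ≡ 51;  13^12 ≡ 65;  13^18 ≡ 46;  13^24 ≡ 64;  13^36 ≡ 72;  13^72 ≡ 1.
Smallest exponent giving 1 is 72.

72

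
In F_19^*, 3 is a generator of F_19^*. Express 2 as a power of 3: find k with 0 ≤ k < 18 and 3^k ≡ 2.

7

Successive powers of 3 modulo 19:
  3^0=1  3^1=3  3^2=9  3^3=8  3^4=5  3^5=15
  3^6=7  3^7=2
So 3^7 ≡ 2 (mod 19), giving k = 7.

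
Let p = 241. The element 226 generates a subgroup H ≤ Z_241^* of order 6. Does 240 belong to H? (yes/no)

⟨226⟩ has order 6; its elements mod 241 are {1, 15, 16, 225, 226, 240}.
240 is in this set.

yes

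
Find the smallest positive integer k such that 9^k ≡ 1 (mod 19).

9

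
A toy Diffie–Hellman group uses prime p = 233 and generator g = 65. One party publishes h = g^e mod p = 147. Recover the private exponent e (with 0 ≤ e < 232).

Baby-step giant-step with m = ceil(sqrt(232)) = 16.
Baby table (65^j mod 233 for j=0..15):
  0:1  1:65  2:31  3:151  4:29  5:21  6:200  7:185
  8:142  9:143  10:208  11:6  12:157  13:186  14:207  15:174
Giant step factor: 65^(-16) ≡ 135 (mod 233).
Scan 147·135^i mod 233 for i = 0, 1, …:
  i=0: 147   i=1: 40   i=2: 41   i=3: 176
  i=4: 227   i=5: 122   i=6: 160   i=7: 164
  i=8: 5   i=9: 209   i=10: 22   i=11: 174
Match at i=11, j=15: e = 11·16 + 15 = 191.

191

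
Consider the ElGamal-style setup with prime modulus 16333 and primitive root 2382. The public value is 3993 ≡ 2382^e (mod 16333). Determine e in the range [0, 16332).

13262

Baby-step giant-step with m = ceil(sqrt(16332)) = 128.
Baby table (2382^j mod 16333 for j=0..127):
  0:1  1:2382  2:6373  3:7129  4:11291  5:11044  6:10678  7:4515
  8:7616  9:11682  10:11425  11:3572  12:15344  13:12487  14:1641  15:5275
  16:4973  17:4261  18:6909  19:9907  20:13622  21:10266  22:3111  23:11553
  24:14474  25:14438  26:10351  27:9585  28:14269  29:16118  30:10526  31:1777
  32:2567  33:6052  34:10158  35:7183  36:9255  37:12193  38:3652  39:9908
  40:16004  41:306  42:10240  43:6511  44:9185  45:8783  46:14866  47:868
  48:9618  49:11210  50:14098  51:788  52:15054  53:7693  54:15433  55:12156
  56:13516  57:2769  58:13559  59:7197  60:9937  61:3417  62:5460  63:4652
  64:7290  65:2801  66:8118  67:15137  68:9403  69:5403  70:15875  71:3355
  72:4773  73:1518  74:6283  75:5078  76:9376  77:6421  78:7134  79:6868
  80:10243  81:13657  82:11971  83:13837  84:16073  85:1334  86:8986  87:8422
  88:4280  89:3168  90:330  91:2076  92:12466  93:618  94:2106  95:2261
  96:12145  97:3647  98:14331  99:472  100:13660  101:2784  102:290  103:4794
  104:2541  105:9452  106:7790  107:1492  108:9683  109:2710  110:3685  111:6849
  112:13984  113:6901  114:7184  115:11637  116:2233  117:10781  118:4866  119:10715
  120:10984  121:14755  122:14127  123:4534  124:3875  125:2105  126:16212  127:5772
Giant step factor: 2382^(-128) ≡ 3579 (mod 16333).
Scan 3993·3579^i mod 16333 for i = 0, 1, …:
  i=0: 3993   i=1: 15905   i=2: 3490   i=3: 12298
  i=4: 13440   i=5: 1075   i=6: 9170   i=7: 6433
  i=8: 10510   i=9: 391     …   i=102: 1905
  i=103: 7134
Match at i=103, j=78: e = 103·128 + 78 = 13262.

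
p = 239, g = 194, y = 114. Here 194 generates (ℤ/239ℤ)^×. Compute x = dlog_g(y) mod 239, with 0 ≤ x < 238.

83

Baby-step giant-step with m = ceil(sqrt(238)) = 16.
Baby table (194^j mod 239 for j=0..15):
  0:1  1:194  2:113  3:173  4:102  5:190  6:54  7:199
  8:127  9:21  10:11  11:222  12:48  13:230  14:166  15:178
Giant step factor: 194^(-16) ≡ 68 (mod 239).
Scan 114·68^i mod 239 for i = 0, 1, …:
  i=0: 114   i=1: 104   i=2: 141   i=3: 28
  i=4: 231   i=5: 173
Match at i=5, j=3: x = 5·16 + 3 = 83.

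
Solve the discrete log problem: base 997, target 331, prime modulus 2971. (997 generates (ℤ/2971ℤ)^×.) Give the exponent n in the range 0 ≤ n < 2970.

Baby-step giant-step with m = ceil(sqrt(2970)) = 55.
Baby table (997^j mod 2971 for j=0..54):
  0:1  1:997  2:1695  3:2387  4:68  5:2434  6:2362  7:1882
  8:1653  9:2107  10:182  11:223  12:2477  13:668  14:492  15:309
  16:2060  17:859  18:775  19:215  20:443  21:1963  22:2193  23:2736
  24:414  25:2760  26:574  27:1846  28:1413  29:507  30:409  31:746
  32:1012  33:1795  34:1073  35:221  36:483  37:249  38:1660  39:173
  40:163  41:2077  42:2953  43:2851  44:2171  45:1599  46:1747  47:753
  48:2049  49:1776  50:2927  51:697  52:2666  53:1928  54:2950
Giant step factor: 997^(-55) ≡ 2780 (mod 2971).
Scan 331·2780^i mod 2971 for i = 0, 1, …:
  i=0: 331   i=1: 2141   i=2: 1067   i=3: 1202
  i=4: 2156   i=5: 1173   i=6: 1753   i=7: 900
  i=8: 418   i=9: 379     …   i=16: 1964
  i=17: 2193
Match at i=17, j=22: n = 17·55 + 22 = 957.

957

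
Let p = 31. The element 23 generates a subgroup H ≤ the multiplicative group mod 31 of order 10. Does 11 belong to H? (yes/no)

no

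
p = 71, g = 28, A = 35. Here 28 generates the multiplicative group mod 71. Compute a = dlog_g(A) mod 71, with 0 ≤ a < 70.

Baby-step giant-step with m = ceil(sqrt(70)) = 9.
Baby table (28^j mod 71 for j=0..8):
  0:1  1:28  2:3  3:13  4:9  5:39  6:27  7:46
  8:10
Giant step factor: 28^(-9) ≡ 53 (mod 71).
Scan 35·53^i mod 71 for i = 0, 1, …:
  i=0: 35   i=1: 9
Match at i=1, j=4: a = 1·9 + 4 = 13.

13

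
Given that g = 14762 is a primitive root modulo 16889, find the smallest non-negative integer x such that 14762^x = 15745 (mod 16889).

7389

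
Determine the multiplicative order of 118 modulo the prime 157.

The order of 118 must divide p − 1 = 156 = 2^2 · 3 · 13.
Divisors: 1, 2, 3, 4, 6, 12, 13, 26, 39, 52, 78, 156.
Check each in increasing order: 118^1 ≡ 118;  118^2 ≡ 108;  118^3 ≡ 27;  118^4 ≡ 46;  118^6 ≡ 101;  118^12 ≡ 153;  118^13 ≡ 156;  118^26 ≡ 1.
Smallest exponent giving 1 is 26.

26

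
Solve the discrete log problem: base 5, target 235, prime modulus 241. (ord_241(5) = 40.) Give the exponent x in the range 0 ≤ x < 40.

14

Successive powers of 5 modulo 241:
  5^0=1  5^1=5  5^2=25  5^3=125  5^4=143  5^5=233
  5^6=201  5^7=41  5^8=205  5^9=61  5^10=64  5^11=79
  5^12=154  5^13=47  5^14=235
So 5^14 ≡ 235 (mod 241), giving x = 14.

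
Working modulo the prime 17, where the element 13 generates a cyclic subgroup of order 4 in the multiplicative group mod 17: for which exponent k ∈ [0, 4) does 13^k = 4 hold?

3

Successive powers of 13 modulo 17:
  13^0=1  13^1=13  13^2=16  13^3=4
So 13^3 ≡ 4 (mod 17), giving k = 3.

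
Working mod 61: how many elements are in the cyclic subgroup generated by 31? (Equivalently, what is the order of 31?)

The order of 31 must divide p − 1 = 60 = 2^2 · 3 · 5.
Divisors: 1, 2, 3, 4, 5, 6, 10, 12, 15, 20, 30, 60.
Check each in increasing order: 31^1 ≡ 31;  31^2 ≡ 46;  31^3 ≡ 23;  31^4 ≡ 42;  31^5 ≡ 21;  31^6 ≡ 41;  31^10 ≡ 14;  31^12 ≡ 34;  31^15 ≡ 50;  31^20 ≡ 13;  31^30 ≡ 60;  31^60 ≡ 1.
Smallest exponent giving 1 is 60.

60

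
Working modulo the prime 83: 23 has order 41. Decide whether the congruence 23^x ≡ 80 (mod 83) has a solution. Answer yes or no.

80 ∈ ⟨23⟩ iff 80^41 ≡ 1 (mod 83), since |⟨23⟩| = 41.
80^41 mod 83 = 82.
Since 82 ≠ 1, 80 does not lie in the subgroup.

no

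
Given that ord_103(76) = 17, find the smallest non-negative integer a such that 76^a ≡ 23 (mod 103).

5

Successive powers of 76 modulo 103:
  76^0=1  76^1=76  76^2=8  76^3=93  76^4=64  76^5=23
So 76^5 ≡ 23 (mod 103), giving a = 5.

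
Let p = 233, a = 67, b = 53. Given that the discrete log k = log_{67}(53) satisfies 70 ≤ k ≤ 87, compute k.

Compute 67^70 mod 233 = 18, then multiply by 67 repeatedly:
  67^70=18  67^71=41  67^72=184  67^73=212  67^74=224
  67^75=96  67^76=141  67^77=127  67^78=121  67^79=185
  67^80=46  67^81=53
Found 53 at exponent 81.

81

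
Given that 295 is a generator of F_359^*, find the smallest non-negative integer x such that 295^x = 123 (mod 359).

174

Baby-step giant-step with m = ceil(sqrt(358)) = 19.
Baby table (295^j mod 359 for j=0..18):
  0:1  1:295  2:147  3:285  4:69  5:251  6:91  7:279
  8:94  9:87  10:176  11:224  12:24  13:259  14:297  15:19
  16:220  17:280  18:30
Giant step factor: 295^(-19) ≡ 112 (mod 359).
Scan 123·112^i mod 359 for i = 0, 1, …:
  i=0: 123   i=1: 134   i=2: 289   i=3: 58
  i=4: 34   i=5: 218   i=6: 4   i=7: 89
  i=8: 275   i=9: 285
Match at i=9, j=3: x = 9·19 + 3 = 174.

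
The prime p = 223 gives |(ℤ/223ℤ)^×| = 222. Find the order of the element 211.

111

The order of 211 must divide p − 1 = 222 = 2 · 3 · 37.
Divisors: 1, 2, 3, 6, 37, 74, 111, 222.
Check each in increasing order: 211^1 ≡ 211;  211^2 ≡ 144;  211^3 ≡ 56;  211^6 ≡ 14;  211^37 ≡ 39;  211^74 ≡ 183;  211^111 ≡ 1.
Smallest exponent giving 1 is 111.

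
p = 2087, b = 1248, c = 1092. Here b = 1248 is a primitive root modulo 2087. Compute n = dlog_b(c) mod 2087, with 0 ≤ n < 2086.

Baby-step giant-step with m = ceil(sqrt(2086)) = 46.
Baby table (1248^j mod 2087 for j=0..45):
  0:1  1:1248  2:602  3:2063  4:1353  5:161  6:576  7:920
  8:310  9:785  10:877  11:908  12:2030  13:1909  14:1165  15:1368
  16:98  17:1258  18:560  19:1822  20:1113  21:1169  22:99  23:419
  24:1162  25:1798  26:379  27:1330  28:675  29:1339  30:1472  31:496
  32:1256  33:151  34:618  35:1161  36:550  37:1864  38:1354  39:1409
  40:1178  41:896  42:1663  43:946  44:1453  45:1828
Giant step factor: 1248^(-46) ≡ 33 (mod 2087).
Scan 1092·33^i mod 2087 for i = 0, 1, …:
  i=0: 1092   i=1: 557   i=2: 1685   i=3: 1343
  i=4: 492   i=5: 1627   i=6: 1516   i=7: 2027
  i=8: 107   i=9: 1444     …   i=19: 1916
  i=20: 618
Match at i=20, j=34: n = 20·46 + 34 = 954.

954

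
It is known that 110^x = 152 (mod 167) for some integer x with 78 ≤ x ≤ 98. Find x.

Compute 110^78 mod 167 = 49, then multiply by 110 repeatedly:
  110^78=49  110^79=46  110^80=50  110^81=156  110^82=126
  110^83=166  110^84=57  110^85=91  110^86=157  110^87=69
  110^88=75  110^89=67  110^90=22  110^91=82  110^92=2
  110^93=53  110^94=152
Found 152 at exponent 94.

94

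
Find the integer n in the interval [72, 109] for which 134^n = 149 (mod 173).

Compute 134^72 mod 173 = 84, then multiply by 134 repeatedly:
  134^72=84  134^73=11  134^74=90  134^75=123  134^76=47
  134^77=70  134^78=38  134^79=75  134^80=16  134^81=68
  134^82=116  134^83=147  134^84=149
Found 149 at exponent 84.

84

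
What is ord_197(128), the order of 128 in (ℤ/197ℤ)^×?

28

The order of 128 must divide p − 1 = 196 = 2^2 · 7^2.
Divisors: 1, 2, 4, 7, 14, 28, 49, 98, 196.
Check each in increasing order: 128^1 ≡ 128;  128^2 ≡ 33;  128^4 ≡ 104;  128^7 ≡ 183;  128^14 ≡ 196;  128^28 ≡ 1.
Smallest exponent giving 1 is 28.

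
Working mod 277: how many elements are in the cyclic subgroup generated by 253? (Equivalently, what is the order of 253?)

276

The order of 253 must divide p − 1 = 276 = 2^2 · 3 · 23.
Divisors: 1, 2, 3, 4, 6, 12, 23, 46, 69, 92, 138, 276.
Check each in increasing order: 253^1 ≡ 253;  253^2 ≡ 22;  253^3 ≡ 26;  253^4 ≡ 207;  253^6 ≡ 122;  253^12 ≡ 203;  253^23 ≡ 95;  253^46 ≡ 161;  253^69 ≡ 60;  253^92 ≡ 160;  253^138 ≡ 276;  253^276 ≡ 1.
Smallest exponent giving 1 is 276.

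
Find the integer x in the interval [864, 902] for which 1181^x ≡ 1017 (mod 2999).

Compute 1181^864 mod 2999 = 2143, then multiply by 1181 repeatedly:
  1181^864=2143  1181^865=2726  1181^866=1479  1181^867=1281  1181^868=1365
  1181^869=1602  1181^870=2592  1181^871=2172  1181^872=987  1181^873=2035
  1181^874=1136  1181^875=1063  1181^876=1821  1181^877=318  1181^878=683
  1181^879=2891  1181^880=1409  1181^881=2583  1181^882=540  1181^883=1952
  1181^884=2080  1181^885=299  1181^886=2236  1181^887=1596  1181^888=1504
  1181^889=816  1181^890=1017
Found 1017 at exponent 890.

890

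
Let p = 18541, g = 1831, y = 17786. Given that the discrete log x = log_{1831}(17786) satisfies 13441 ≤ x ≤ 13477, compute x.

13471

Compute 1831^13441 mod 18541 = 4936, then multiply by 1831 repeatedly:
  1831^13441=4936  1831^13442=8349  1831^13443=9235  1831^13444=18434  1831^13445=8034
  1831^13446=7241  1831^13447=1456  1831^13448=14573  1831^13449=2664  1831^13450=1501
  1831^13451=4263  1831^13452=18333  1831^13453=8513  1831^13454=12863  1831^13455=5083
  1831^13456=17932  1831^13457=15922  1831^13458=6730  1831^13459=11406  1831^13460=7220
  1831^13461=87  1831^13462=10969  1831^13463=4336  1831^13464=3668  1831^13465=4266
  1831^13466=5285  1831^13467=16974  1831^13468=4678  1831^13469=18017  1831^13470=4688
  1831^13471=17786
Found 17786 at exponent 13471.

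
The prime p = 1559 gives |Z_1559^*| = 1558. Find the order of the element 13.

The order of 13 must divide p − 1 = 1558 = 2 · 19 · 41.
Divisors: 1, 2, 19, 38, 41, 82, 779, 1558.
Check each in increasing order: 13^1 ≡ 13;  13^2 ≡ 169;  13^19 ≡ 786;  13^38 ≡ 432;  13^41 ≡ 1232;  13^82 ≡ 917;  13^779 ≡ 1.
Smallest exponent giving 1 is 779.

779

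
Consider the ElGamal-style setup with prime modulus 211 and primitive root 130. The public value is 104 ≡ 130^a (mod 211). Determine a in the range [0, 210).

Baby-step giant-step with m = ceil(sqrt(210)) = 15.
Baby table (130^j mod 211 for j=0..14):
  0:1  1:130  2:20  3:68  4:189  5:94  6:193  7:192
  8:62  9:42  10:185  11:207  12:113  13:131  14:150
Giant step factor: 130^(-15) ≡ 12 (mod 211).
Scan 104·12^i mod 211 for i = 0, 1, …:
  i=0: 104   i=1: 193
Match at i=1, j=6: a = 1·15 + 6 = 21.

21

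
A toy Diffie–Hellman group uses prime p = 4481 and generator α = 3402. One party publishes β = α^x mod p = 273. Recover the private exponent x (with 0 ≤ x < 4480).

Baby-step giant-step with m = ceil(sqrt(4480)) = 67.
Baby table (3402^j mod 4481 for j=0..66):
  0:1  1:3402  2:3662  3:944  4:3092  5:2077  6:3898  7:1717
  8:2491  9:811  10:3207  11:3460  12:3814  13:2733  14:4072  15:2173
  16:3377  17:3751  18:3495  19:1897  20:954  21:1264  22:2849  23:4376
  24:1270  25:856  26:3943  27:2453  28:1484  29:2962  30:3436  31:2824
  32:4465  33:3821  34:4142  35:2820  36:4300  37:2616  38:366  39:3895
  40:473  41:467  42:2460  43:2893  44:1710  45:1082  46:2063  47:1080
  48:4221  49:2718  50:2333  51:1015  52:2660  53:2181  54:3707  55:1680
  56:2085  57:4228  58:4127  59:1081  60:3142  61:1899  62:3277  63:4107
  64:256  65:1598  66:943
Giant step factor: 3402^(-67) ≡ 159 (mod 4481).
Scan 273·159^i mod 4481 for i = 0, 1, …:
  i=0: 273   i=1: 3078   i=2: 973   i=3: 2353
  i=4: 2204   i=5: 918   i=6: 2570   i=7: 859
  i=8: 2151   i=9: 1453     …   i=22: 1317
  i=23: 3277
Match at i=23, j=62: x = 23·67 + 62 = 1603.

1603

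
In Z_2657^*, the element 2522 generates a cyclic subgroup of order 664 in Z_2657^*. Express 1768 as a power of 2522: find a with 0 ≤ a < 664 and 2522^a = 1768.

Successive powers of 2522 modulo 2657:
  2522^0=1  2522^1=2522  2522^2=2283  2522^3=7  2522^4=1712  2522^5=39
  2522^6=49  2522^7=1356  2522^8=273  2522^9=343  2522^10=1521  2522^11=1911
  2522^12=2401  2522^13=19  2522^14=92  2522^15=865  2522^16=133  2522^17=644
  2522^18=741  2522^19=931  2522^20=1851  2522^21=2530  2522^22=1203  2522^23=2329
  2522^24=1768
So 2522^24 ≡ 1768 (mod 2657), giving a = 24.

24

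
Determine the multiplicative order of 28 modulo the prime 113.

7

The order of 28 must divide p − 1 = 112 = 2^4 · 7.
Divisors: 1, 2, 4, 7, 8, 14, 16, 28, 56, 112.
Check each in increasing order: 28^1 ≡ 28;  28^2 ≡ 106;  28^4 ≡ 49;  28^7 ≡ 1.
Smallest exponent giving 1 is 7.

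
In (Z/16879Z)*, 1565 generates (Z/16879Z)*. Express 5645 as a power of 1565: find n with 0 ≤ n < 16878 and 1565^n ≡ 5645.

816

Baby-step giant-step with m = ceil(sqrt(16878)) = 130.
Baby table (1565^j mod 16879 for j=0..129):
  0:1  1:1565  2:1770  3:1894  4:10285  5:10338  6:8888  7:1424
  8:532  9:5509  10:13295  11:11747  12:2824  13:14141  14:2296  15:14892
  16:12960  17:10721  18:639  19:4174  20:137  21:11857  22:6184  23:6293
  24:8088  25:15349  26:2368  27:9419  28:5368  29:12057  30:15362  31:5834
  32:15550  33:13111  34:10730  35:14724  36:3225  37:304  38:3148  39:14831
  40:1890  41:4025  42:3258  43:1312  44:10921  45:9817  46:3715  47:7599
  48:9619  49:14546  50:11598  51:5945  52:3596  53:7033  54:1537  55:8587
  56:2971  57:7890  58:9301  59:6367  60:5745  61:11297  62:7492  63:10954
  64:10825  65:11488  66:2585  67:11444  68:1241  69:1080  70:2300  71:4273
  72:3161  73:1418  74:8021  75:11768  76:1931  77:674  78:8312  79:11450
  80:10631  81:11700  82:13664  83:15346  84:14552  85:4109  86:16565  87:14960
  88:1227  89:12928  90:11278  91:11515  92:11082  93:8597  94:1742  95:8711
  96:11362  97:7943  98:7851  99:15782  100:4853  101:16274  102:15278  103:9406
  104:1902  105:5926  106:7619  107:7161  108:16188  109:15720  110:9097  111:7808
  112:16003  113:13138  114:2348  115:11877  116:3726  117:7935  118:12210  119:1622
  120:6580  121:1510  122:90  123:5818  124:7389  125:1670  126:14184  127:2075
  128:6607  129:10007
Giant step factor: 1565^(-130) ≡ 5810 (mod 16879).
Scan 5645·5810^i mod 16879 for i = 0, 1, …:
  i=0: 5645   i=1: 1553   i=2: 9544   i=3: 3125
  i=4: 11325   i=5: 3908   i=6: 3225
Match at i=6, j=36: n = 6·130 + 36 = 816.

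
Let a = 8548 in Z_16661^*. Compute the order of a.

The order of 8548 must divide p − 1 = 16660 = 2^2 · 5 · 7^2 · 17.
Divisors: 1, 2, 4, 5, 7, 10, 14, 17, 20, 28, 34, 35, 49, 68, 70, 85, 98, 119, 140, 170, 196, 238, 245, 340, 476, 490, 595, 833, 980, 1190, 1666, 2380, 3332, 4165, 8330, 16660.
Check each in increasing order: 8548^1 ≡ 8548;  8548^2 ≡ 9819;  8548^4 ≡ 12215;  8548^5 ≡ 15994;  8548^7 ≡ 15161;  8548^10 ≡ 11703;  8548^14 ≡ 765;  8548^17 ≡ 6194;  8548^20 ≡ 6789;  8548^28 ≡ 2090;  8548^34 ≡ 12014;  8548^35 ≡ 13929;  8548^49 ≡ 9306;  8548^68 ≡ 1953;  8548^70 ≡ 16357;  8548^85 ≡ 996;  8548^98 ≡ 14419;  8548^119 ≡ 3346;  8548^140 ≡ 9111;  8548^170 ≡ 9017;  8548^196 ≡ 11603;  8548^238 ≡ 16185;  8548^245 ≡ 14238;  8548^340 ≡ 609;  8548^476 ≡ 9983;  8548^490 ≡ 6257;  8548^595 ≡ 14474;  8548^833 ≡ 8030;  8548^980 ≡ 13360;  8548^1190 ≡ 1262;  8548^1666 ≡ 2830;  8548^2380 ≡ 9849;  8548^3332 ≡ 11620;  8548^4165 ≡ 7000;  8548^8330 ≡ 16660;  8548^16660 ≡ 1.
Smallest exponent giving 1 is 16660.

16660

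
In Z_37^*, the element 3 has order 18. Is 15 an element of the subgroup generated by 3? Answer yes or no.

no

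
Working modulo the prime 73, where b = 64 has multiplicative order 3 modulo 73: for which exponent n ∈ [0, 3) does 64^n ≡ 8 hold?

2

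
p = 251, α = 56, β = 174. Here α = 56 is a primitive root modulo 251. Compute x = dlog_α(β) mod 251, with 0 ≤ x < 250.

Baby-step giant-step with m = ceil(sqrt(250)) = 16.
Baby table (56^j mod 251 for j=0..15):
  0:1  1:56  2:124  3:167  4:65  5:126  6:28  7:62
  8:209  9:158  10:63  11:14  12:31  13:230  14:79  15:157
Giant step factor: 56^(-16) ≡ 36 (mod 251).
Scan 174·36^i mod 251 for i = 0, 1, …:
  i=0: 174   i=1: 240   i=2: 106   i=3: 51
  i=4: 79
Match at i=4, j=14: x = 4·16 + 14 = 78.

78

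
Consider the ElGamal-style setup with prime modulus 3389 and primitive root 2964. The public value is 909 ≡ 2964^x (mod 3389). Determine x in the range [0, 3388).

Baby-step giant-step with m = ceil(sqrt(3388)) = 59.
Baby table (2964^j mod 3389 for j=0..58):
  0:1  1:2964  2:1008  3:2003  4:2753  5:2569  6:2822  7:356
  8:1205  9:3003  10:1378  11:647  12:2923  13:1488  14:1343  15:1966
  16:1533  17:2552  18:3269  19:165  20:1044  21:259  22:1762  23:119
  24:260  25:1337  26:1127  27:2263  28:701  29:307  30:1696  31:1057
  32:1512  33:1310  34:2435  35:2159  36:844  37:534  38:113  39:2810
  40:2067  41:2665  42:2690  43:2232  44:320  45:2949  46:605  47:439
  48:3209  49:1942  50:1566  51:2083  52:2643  53:1873  54:390  55:311
  56:3385  57:1700  58:2746
Giant step factor: 2964^(-59) ≡ 2447 (mod 3389).
Scan 909·2447^i mod 3389 for i = 0, 1, …:
  i=0: 909   i=1: 1139   i=2: 1375   i=3: 2737
  i=4: 775   i=5: 1974   i=6: 1053   i=7: 1051
  i=8: 2935   i=9: 654   i=10: 730   i=11: 307
Match at i=11, j=29: x = 11·59 + 29 = 678.

678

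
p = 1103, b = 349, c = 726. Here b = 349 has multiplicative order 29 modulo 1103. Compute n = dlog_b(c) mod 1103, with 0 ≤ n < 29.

Successive powers of 349 modulo 1103:
  349^0=1  349^1=349  349^2=471  349^3=32  349^4=138  349^5=733
  349^6=1024  349^7=4  349^8=293  349^9=781  349^10=128  349^11=552
  349^12=726
So 349^12 ≡ 726 (mod 1103), giving n = 12.

12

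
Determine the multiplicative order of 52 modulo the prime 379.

6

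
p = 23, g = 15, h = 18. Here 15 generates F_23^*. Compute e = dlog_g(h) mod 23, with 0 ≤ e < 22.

Successive powers of 15 modulo 23:
  15^0=1  15^1=15  15^2=18
So 15^2 ≡ 18 (mod 23), giving e = 2.

2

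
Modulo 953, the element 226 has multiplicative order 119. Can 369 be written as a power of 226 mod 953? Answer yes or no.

369 ∈ ⟨226⟩ iff 369^119 ≡ 1 (mod 953), since |⟨226⟩| = 119.
369^119 mod 953 = 1.
Since 1 = 1, 369 lies in the subgroup.

yes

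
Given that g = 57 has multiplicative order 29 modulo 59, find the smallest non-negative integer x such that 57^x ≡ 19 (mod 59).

9

Successive powers of 57 modulo 59:
  57^0=1  57^1=57  57^2=4  57^3=51  57^4=16  57^5=27
  57^6=5  57^7=49  57^8=20  57^9=19
So 57^9 ≡ 19 (mod 59), giving x = 9.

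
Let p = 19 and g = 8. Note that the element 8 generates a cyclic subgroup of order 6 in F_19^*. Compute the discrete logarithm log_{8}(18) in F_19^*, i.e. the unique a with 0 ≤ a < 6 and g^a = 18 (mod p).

3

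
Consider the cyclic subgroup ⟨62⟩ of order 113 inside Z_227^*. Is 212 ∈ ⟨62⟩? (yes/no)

212 ∈ ⟨62⟩ iff 212^113 ≡ 1 (mod 227), since |⟨62⟩| = 113.
212^113 mod 227 = 1.
Since 1 = 1, 212 lies in the subgroup.

yes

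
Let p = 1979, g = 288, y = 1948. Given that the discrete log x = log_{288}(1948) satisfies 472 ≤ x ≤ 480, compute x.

475

Compute 288^472 mod 1979 = 668, then multiply by 288 repeatedly:
  288^472=668  288^473=421  288^474=529  288^475=1948
Found 1948 at exponent 475.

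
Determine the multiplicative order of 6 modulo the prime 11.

The order of 6 must divide p − 1 = 10 = 2 · 5.
Divisors: 1, 2, 5, 10.
Check each in increasing order: 6^1 ≡ 6;  6^2 ≡ 3;  6^5 ≡ 10;  6^10 ≡ 1.
Smallest exponent giving 1 is 10.

10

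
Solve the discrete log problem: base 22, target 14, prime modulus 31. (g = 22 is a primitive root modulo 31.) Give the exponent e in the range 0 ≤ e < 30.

Successive powers of 22 modulo 31:
  22^0=1  22^1=22  22^2=19  22^3=15  22^4=20  22^5=6
  22^6=8  22^7=21  22^8=28  22^9=27  22^10=5  22^11=17
  22^12=2  22^13=13  22^14=7  22^15=30  22^16=9  22^17=12
  22^18=16  22^19=11  22^20=25  22^21=23  22^22=10  22^23=3
  22^24=4  22^25=26  22^26=14
So 22^26 ≡ 14 (mod 31), giving e = 26.

26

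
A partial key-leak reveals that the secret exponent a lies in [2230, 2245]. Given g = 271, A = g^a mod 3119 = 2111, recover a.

Compute 271^2230 mod 3119 = 1658, then multiply by 271 repeatedly:
  271^2230=1658  271^2231=182  271^2232=2537  271^2233=1347  271^2234=114
  271^2235=2823  271^2236=878  271^2237=894  271^2238=2111
Found 2111 at exponent 2238.

2238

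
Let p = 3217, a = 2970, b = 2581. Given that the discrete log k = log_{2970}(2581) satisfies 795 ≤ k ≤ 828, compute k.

816

Compute 2970^795 mod 3217 = 803, then multiply by 2970 repeatedly:
  2970^795=803  2970^796=1113  2970^797=1751  2970^798=1798  2970^799=3057
  2970^800=916  2970^801=2155  2970^802=1737  2970^803=2039  2970^804=1436
  2970^805=2395  2970^806=363  2970^807=415  2970^808=439  2970^809=945
  2970^810=1426  2970^811=1648  2970^812=1503  2970^813=1931  2970^814=2376
  2970^815=1839  2970^816=2581
Found 2581 at exponent 816.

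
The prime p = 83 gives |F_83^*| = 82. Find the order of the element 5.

82

The order of 5 must divide p − 1 = 82 = 2 · 41.
Divisors: 1, 2, 41, 82.
Check each in increasing order: 5^1 ≡ 5;  5^2 ≡ 25;  5^41 ≡ 82;  5^82 ≡ 1.
Smallest exponent giving 1 is 82.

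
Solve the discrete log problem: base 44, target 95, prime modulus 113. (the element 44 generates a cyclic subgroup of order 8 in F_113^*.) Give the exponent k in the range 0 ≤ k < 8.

3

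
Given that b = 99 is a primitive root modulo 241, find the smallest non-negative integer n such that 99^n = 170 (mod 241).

11

Successive powers of 99 modulo 241:
  99^0=1  99^1=99  99^2=161  99^3=33  99^4=134  99^5=11
  99^6=125  99^7=84  99^8=122  99^9=28  99^10=121  99^11=170
So 99^11 ≡ 170 (mod 241), giving n = 11.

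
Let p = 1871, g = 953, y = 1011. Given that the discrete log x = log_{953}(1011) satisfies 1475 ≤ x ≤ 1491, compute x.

1479

Compute 953^1475 mod 1871 = 1322, then multiply by 953 repeatedly:
  953^1475=1322  953^1476=683  953^1477=1662  953^1478=1020  953^1479=1011
Found 1011 at exponent 1479.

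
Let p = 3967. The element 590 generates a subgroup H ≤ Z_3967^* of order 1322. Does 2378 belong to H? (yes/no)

no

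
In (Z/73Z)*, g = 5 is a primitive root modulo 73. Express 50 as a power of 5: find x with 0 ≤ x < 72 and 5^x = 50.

10

Baby-step giant-step with m = ceil(sqrt(72)) = 9.
Baby table (5^j mod 73 for j=0..8):
  0:1  1:5  2:25  3:52  4:41  5:59  6:3  7:15
  8:2
Giant step factor: 5^(-9) ≡ 22 (mod 73).
Scan 50·22^i mod 73 for i = 0, 1, …:
  i=0: 50   i=1: 5
Match at i=1, j=1: x = 1·9 + 1 = 10.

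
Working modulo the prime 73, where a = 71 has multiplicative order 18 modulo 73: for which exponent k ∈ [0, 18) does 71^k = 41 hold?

Successive powers of 71 modulo 73:
  71^0=1  71^1=71  71^2=4  71^3=65  71^4=16  71^5=41
So 71^5 ≡ 41 (mod 73), giving k = 5.

5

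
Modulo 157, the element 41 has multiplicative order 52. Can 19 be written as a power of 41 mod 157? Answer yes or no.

no

19 ∈ ⟨41⟩ iff 19^52 ≡ 1 (mod 157), since |⟨41⟩| = 52.
19^52 mod 157 = 12.
Since 12 ≠ 1, 19 does not lie in the subgroup.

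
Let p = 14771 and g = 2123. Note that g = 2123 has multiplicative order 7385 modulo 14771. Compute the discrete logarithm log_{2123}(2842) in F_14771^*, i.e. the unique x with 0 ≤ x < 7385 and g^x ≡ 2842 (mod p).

2131

Baby-step giant-step with m = ceil(sqrt(7385)) = 86.
Baby table (2123^j mod 14771 for j=0..85):
  0:1  1:2123  2:1974  3:10609  4:11903  5:11659  6:10632  7:1648
  8:12748  9:3532  10:9539  11:256  12:11732  13:3130  14:12811  15:4342
  16:962  17:3928  18:8300  19:13868  20:3161  21:4769  22:6452  23:4879
  24:3646  25:454  26:3727  27:9936  28:1140  29:12547  30:5168  31:11582
  32:9642  33:12131  34:8260  35:2803  36:12827  37:8768  38:3004  39:11191
  40:6725  41:8389  42:10792  43:1595  44:3626  45:2307  46:8560  47:4550
  48:14187  49:932  50:14093  51:8164  52:5789  53:575  54:9503  55:12454
  56:14523  57:5252  58:12662  59:12977  60:2256  61:3684  62:7273  63:4884
  64:14261  65:10324  66:12459  67:10367  68:351  69:6623  70:13408  71:1467
  72:12531  73:742  74:9540  75:2379  76:13706  77:13739  78:9943  79:1230
  80:11594  81:5576  82:6277  83:2629  84:12700  85:5025
Giant step factor: 2123^(-86) ≡ 264 (mod 14771).
Scan 2842·264^i mod 14771 for i = 0, 1, …:
  i=0: 2842   i=1: 11738   i=2: 11693   i=3: 14584
  i=4: 9716   i=5: 9641   i=6: 4612   i=7: 6346
  i=8: 6221   i=9: 2763     …   i=23: 6026
  i=24: 10367
Match at i=24, j=67: x = 24·86 + 67 = 2131.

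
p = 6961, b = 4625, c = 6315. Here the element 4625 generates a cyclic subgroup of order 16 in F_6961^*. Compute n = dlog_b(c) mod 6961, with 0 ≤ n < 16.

6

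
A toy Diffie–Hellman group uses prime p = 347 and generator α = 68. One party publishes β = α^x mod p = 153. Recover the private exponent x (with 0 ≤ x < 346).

55

Baby-step giant-step with m = ceil(sqrt(346)) = 19.
Baby table (68^j mod 347 for j=0..18):
  0:1  1:68  2:113  3:50  4:277  5:98  6:71  7:317
  8:42  9:80  10:235  11:18  12:183  13:299  14:206  15:128
  16:29  17:237  18:154
Giant step factor: 68^(-19) ≡ 28 (mod 347).
Scan 153·28^i mod 347 for i = 0, 1, …:
  i=0: 153   i=1: 120   i=2: 237
Match at i=2, j=17: x = 2·19 + 17 = 55.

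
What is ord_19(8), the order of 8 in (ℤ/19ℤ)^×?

6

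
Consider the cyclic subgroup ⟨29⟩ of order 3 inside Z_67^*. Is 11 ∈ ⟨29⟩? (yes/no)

⟨29⟩ has order 3; its elements mod 67 are {1, 29, 37}.
11 is not in this set.

no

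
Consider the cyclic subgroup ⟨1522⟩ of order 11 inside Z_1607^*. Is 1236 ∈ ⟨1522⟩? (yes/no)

⟨1522⟩ has order 11; its elements mod 1607 are {1, 328, 444, 797, 828, 1002, 1046, 1082, 1236, 1356, 1522}.
1236 is in this set.

yes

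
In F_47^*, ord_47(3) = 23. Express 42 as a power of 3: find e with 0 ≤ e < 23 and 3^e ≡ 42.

Successive powers of 3 modulo 47:
  3^0=1  3^1=3  3^2=9  3^3=27  3^4=34  3^5=8
  3^6=24  3^7=25  3^8=28  3^9=37  3^10=17  3^11=4
  3^12=12  3^13=36  3^14=14  3^15=42
So 3^15 ≡ 42 (mod 47), giving e = 15.

15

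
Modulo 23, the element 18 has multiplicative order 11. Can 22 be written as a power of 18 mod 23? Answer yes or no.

⟨18⟩ has order 11; its elements mod 23 are {1, 2, 3, 4, 6, 8, 9, 12, 13, 16, 18}.
22 is not in this set.

no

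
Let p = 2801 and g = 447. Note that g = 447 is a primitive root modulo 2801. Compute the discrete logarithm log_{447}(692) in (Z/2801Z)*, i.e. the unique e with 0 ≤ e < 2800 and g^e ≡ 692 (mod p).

Baby-step giant-step with m = ceil(sqrt(2800)) = 53.
Baby table (447^j mod 2801 for j=0..52):
  0:1  1:447  2:938  3:1937  4:330  5:1858  6:1430  7:582
  8:2462  9:2522  10:1332  11:1592  12:170  13:363  14:2604  15:1573
  16:80  17:2148  18:2214  19:905  20:1191  21:187  22:2360  23:1744
  24:890  25:88  26:122  27:1315  28:2396  29:1030  30:1046  31:2596
  32:798  33:979  34:657  35:2375  36:46  37:955  38:1133  39:2271
  40:1175  41:1438  42:1357  43:1563  44:1212  45:1171  46:2451  47:406
  48:2218  49:2693  50:2142  51:2333  52:879
Giant step factor: 447^(-53) ≡ 2493 (mod 2801).
Scan 692·2493^i mod 2801 for i = 0, 1, …:
  i=0: 692   i=1: 2541   i=2: 1652   i=3: 966
  i=4: 2179   i=5: 1108   i=6: 458   i=7: 1787
  i=8: 1401   i=9: 2647     …   i=42: 2533
  i=43: 1315
Match at i=43, j=27: e = 43·53 + 27 = 2306.

2306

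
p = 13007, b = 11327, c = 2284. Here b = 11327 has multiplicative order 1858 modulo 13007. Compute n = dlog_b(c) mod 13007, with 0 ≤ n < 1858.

1252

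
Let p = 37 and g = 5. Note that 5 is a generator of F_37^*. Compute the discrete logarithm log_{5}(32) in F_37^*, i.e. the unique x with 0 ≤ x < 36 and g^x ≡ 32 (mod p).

19

Successive powers of 5 modulo 37:
  5^0=1  5^1=5  5^2=25  5^3=14  5^4=33  5^5=17
  5^6=11  5^7=18  5^8=16  5^9=6  5^10=30  5^11=2
  5^12=10  5^13=13  5^14=28  5^15=29  5^16=34  5^17=22
  5^18=36  5^19=32
So 5^19 ≡ 32 (mod 37), giving x = 19.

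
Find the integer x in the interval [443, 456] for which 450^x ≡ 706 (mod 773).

Compute 450^443 mod 773 = 744, then multiply by 450 repeatedly:
  450^443=744  450^444=91  450^445=754  450^446=726  450^447=494
  450^448=449  450^449=297  450^450=694  450^451=8  450^452=508
  450^453=565  450^454=706
Found 706 at exponent 454.

454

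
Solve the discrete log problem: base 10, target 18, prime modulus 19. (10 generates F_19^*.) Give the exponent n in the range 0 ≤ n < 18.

Successive powers of 10 modulo 19:
  10^0=1  10^1=10  10^2=5  10^3=12  10^4=6  10^5=3
  10^6=11  10^7=15  10^8=17  10^9=18
So 10^9 ≡ 18 (mod 19), giving n = 9.

9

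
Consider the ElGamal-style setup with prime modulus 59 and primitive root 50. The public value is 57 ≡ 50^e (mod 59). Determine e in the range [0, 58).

38

Baby-step giant-step with m = ceil(sqrt(58)) = 8.
Baby table (50^j mod 59 for j=0..7):
  0:1  1:50  2:22  3:38  4:12  5:10  6:28  7:43
Giant step factor: 50^(-8) ≡ 25 (mod 59).
Scan 57·25^i mod 59 for i = 0, 1, …:
  i=0: 57   i=1: 9   i=2: 48   i=3: 20
  i=4: 28
Match at i=4, j=6: e = 4·8 + 6 = 38.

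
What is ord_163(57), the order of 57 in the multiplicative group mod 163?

The order of 57 must divide p − 1 = 162 = 2 · 3^4.
Divisors: 1, 2, 3, 6, 9, 18, 27, 54, 81, 162.
Check each in increasing order: 57^1 ≡ 57;  57^2 ≡ 152;  57^3 ≡ 25;  57^6 ≡ 136;  57^9 ≡ 140;  57^18 ≡ 40;  57^27 ≡ 58;  57^54 ≡ 104;  57^81 ≡ 1.
Smallest exponent giving 1 is 81.

81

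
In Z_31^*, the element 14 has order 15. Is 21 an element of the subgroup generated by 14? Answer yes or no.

no

⟨14⟩ has order 15; its elements mod 31 are {1, 2, 4, 5, 7, 8, 9, 10, 14, 16, 18, 19, 20, 25, 28}.
21 is not in this set.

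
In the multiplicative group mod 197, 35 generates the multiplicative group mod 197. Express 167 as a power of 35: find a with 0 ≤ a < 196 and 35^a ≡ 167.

Baby-step giant-step with m = ceil(sqrt(196)) = 14.
Baby table (35^j mod 197 for j=0..13):
  0:1  1:35  2:43  3:126  4:76  5:99  6:116  7:120
  8:63  9:38  10:148  11:58  12:60  13:130
Giant step factor: 35^(-14) ≡ 83 (mod 197).
Scan 167·83^i mod 197 for i = 0, 1, …:
  i=0: 167   i=1: 71   i=2: 180   i=3: 165
  i=4: 102   i=5: 192   i=6: 176   i=7: 30
  i=8: 126
Match at i=8, j=3: a = 8·14 + 3 = 115.

115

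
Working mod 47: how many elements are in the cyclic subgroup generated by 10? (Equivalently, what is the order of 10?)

46

The order of 10 must divide p − 1 = 46 = 2 · 23.
Divisors: 1, 2, 23, 46.
Check each in increasing order: 10^1 ≡ 10;  10^2 ≡ 6;  10^23 ≡ 46;  10^46 ≡ 1.
Smallest exponent giving 1 is 46.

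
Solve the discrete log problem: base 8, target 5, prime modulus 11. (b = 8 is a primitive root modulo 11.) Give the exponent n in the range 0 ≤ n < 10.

Successive powers of 8 modulo 11:
  8^0=1  8^1=8  8^2=9  8^3=6  8^4=4  8^5=10
  8^6=3  8^7=2  8^8=5
So 8^8 ≡ 5 (mod 11), giving n = 8.

8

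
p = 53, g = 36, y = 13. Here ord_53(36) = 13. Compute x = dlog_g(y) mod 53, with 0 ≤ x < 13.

Successive powers of 36 modulo 53:
  36^0=1  36^1=36  36^2=24  36^3=16  36^4=46  36^5=13
So 36^5 ≡ 13 (mod 53), giving x = 5.

5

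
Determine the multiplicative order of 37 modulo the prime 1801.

150

The order of 37 must divide p − 1 = 1800 = 2^3 · 3^2 · 5^2.
Divisors: 1, 2, 3, 4, 5, 6, 8, 9, 10, 12, 15, 18, 20, 24, 25, 30, 36, 40, 45, 50, 60, 72, 75, 90, 100, 120, 150, 180, 200, 225, 300, 360, 450, 600, 900, 1800.
Check each in increasing order: 37^1 ≡ 37;  37^2 ≡ 1369;  37^3 ≡ 225;  37^4 ≡ 1121;  37^5 ≡ 54;  37^6 ≡ 197;  37^8 ≡ 1344;  37^9 ≡ 1101;  37^10 ≡ 1115;  37^12 ≡ 988;  37^15 ≡ 777;  37^18 ≡ 128;  37^20 ≡ 535;  37^24 ≡ 2;  37^25 ≡ 74;  37^30 ≡ 394;  37^36 ≡ 175;  37^40 ≡ 1667;  37^45 ≡ 1769;  37^50 ≡ 73;  37^60 ≡ 350;  37^72 ≡ 8;  37^75 ≡ 1800;  37^90 ≡ 1024;  37^100 ≡ 1727;  37^120 ≡ 32;  37^150 ≡ 1.
Smallest exponent giving 1 is 150.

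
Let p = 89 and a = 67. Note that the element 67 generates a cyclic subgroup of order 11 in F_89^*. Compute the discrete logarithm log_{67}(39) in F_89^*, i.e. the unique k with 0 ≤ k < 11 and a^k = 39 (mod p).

2

Successive powers of 67 modulo 89:
  67^0=1  67^1=67  67^2=39
So 67^2 ≡ 39 (mod 89), giving k = 2.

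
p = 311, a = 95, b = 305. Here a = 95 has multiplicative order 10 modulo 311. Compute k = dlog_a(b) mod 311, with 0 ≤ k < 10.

7

Successive powers of 95 modulo 311:
  95^0=1  95^1=95  95^2=6  95^3=259  95^4=36  95^5=310
  95^6=216  95^7=305
So 95^7 ≡ 305 (mod 311), giving k = 7.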